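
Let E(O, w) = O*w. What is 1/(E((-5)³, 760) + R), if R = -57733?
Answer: -1/152733 ≈ -6.5474e-6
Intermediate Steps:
1/(E((-5)³, 760) + R) = 1/((-5)³*760 - 57733) = 1/(-125*760 - 57733) = 1/(-95000 - 57733) = 1/(-152733) = -1/152733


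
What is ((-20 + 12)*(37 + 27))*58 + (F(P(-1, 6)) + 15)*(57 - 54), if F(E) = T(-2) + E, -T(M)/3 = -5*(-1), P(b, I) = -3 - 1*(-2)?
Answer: -29699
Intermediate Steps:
P(b, I) = -1 (P(b, I) = -3 + 2 = -1)
T(M) = -15 (T(M) = -(-15)*(-1) = -3*5 = -15)
F(E) = -15 + E
((-20 + 12)*(37 + 27))*58 + (F(P(-1, 6)) + 15)*(57 - 54) = ((-20 + 12)*(37 + 27))*58 + ((-15 - 1) + 15)*(57 - 54) = -8*64*58 + (-16 + 15)*3 = -512*58 - 1*3 = -29696 - 3 = -29699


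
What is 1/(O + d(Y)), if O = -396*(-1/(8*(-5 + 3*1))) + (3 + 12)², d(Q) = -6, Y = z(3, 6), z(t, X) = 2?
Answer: 4/777 ≈ 0.0051480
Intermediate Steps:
Y = 2
O = 801/4 (O = -396*(-1/(8*(-5 + 3))) + 15² = -396/((-8*(-2))) + 225 = -396/16 + 225 = -396*1/16 + 225 = -99/4 + 225 = 801/4 ≈ 200.25)
1/(O + d(Y)) = 1/(801/4 - 6) = 1/(777/4) = 4/777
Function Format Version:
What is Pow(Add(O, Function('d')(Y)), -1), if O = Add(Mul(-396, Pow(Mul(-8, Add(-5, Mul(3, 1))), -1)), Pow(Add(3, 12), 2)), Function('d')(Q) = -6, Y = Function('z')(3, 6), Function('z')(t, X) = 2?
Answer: Rational(4, 777) ≈ 0.0051480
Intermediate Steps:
Y = 2
O = Rational(801, 4) (O = Add(Mul(-396, Pow(Mul(-8, Add(-5, 3)), -1)), Pow(15, 2)) = Add(Mul(-396, Pow(Mul(-8, -2), -1)), 225) = Add(Mul(-396, Pow(16, -1)), 225) = Add(Mul(-396, Rational(1, 16)), 225) = Add(Rational(-99, 4), 225) = Rational(801, 4) ≈ 200.25)
Pow(Add(O, Function('d')(Y)), -1) = Pow(Add(Rational(801, 4), -6), -1) = Pow(Rational(777, 4), -1) = Rational(4, 777)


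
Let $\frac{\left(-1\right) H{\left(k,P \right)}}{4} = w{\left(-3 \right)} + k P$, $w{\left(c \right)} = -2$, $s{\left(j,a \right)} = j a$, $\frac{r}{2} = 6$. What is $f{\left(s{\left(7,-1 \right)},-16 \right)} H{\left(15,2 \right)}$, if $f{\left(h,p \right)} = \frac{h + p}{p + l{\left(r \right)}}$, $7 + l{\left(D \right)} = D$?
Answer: $- \frac{2576}{11} \approx -234.18$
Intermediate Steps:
$r = 12$ ($r = 2 \cdot 6 = 12$)
$l{\left(D \right)} = -7 + D$
$s{\left(j,a \right)} = a j$
$H{\left(k,P \right)} = 8 - 4 P k$ ($H{\left(k,P \right)} = - 4 \left(-2 + k P\right) = - 4 \left(-2 + P k\right) = 8 - 4 P k$)
$f{\left(h,p \right)} = \frac{h + p}{5 + p}$ ($f{\left(h,p \right)} = \frac{h + p}{p + \left(-7 + 12\right)} = \frac{h + p}{p + 5} = \frac{h + p}{5 + p}$)
$f{\left(s{\left(7,-1 \right)},-16 \right)} H{\left(15,2 \right)} = \frac{\left(-1\right) 7 - 16}{5 - 16} \left(8 - 8 \cdot 15\right) = \frac{-7 - 16}{-11} \left(8 - 120\right) = \left(- \frac{1}{11}\right) \left(-23\right) \left(-112\right) = \frac{23}{11} \left(-112\right) = - \frac{2576}{11}$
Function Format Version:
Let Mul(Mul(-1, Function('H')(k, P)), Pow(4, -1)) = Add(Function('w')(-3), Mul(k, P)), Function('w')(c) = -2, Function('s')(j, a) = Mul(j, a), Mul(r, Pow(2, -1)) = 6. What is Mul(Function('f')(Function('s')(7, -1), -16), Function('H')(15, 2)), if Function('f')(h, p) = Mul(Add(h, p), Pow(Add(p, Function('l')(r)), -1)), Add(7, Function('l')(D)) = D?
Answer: Rational(-2576, 11) ≈ -234.18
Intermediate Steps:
r = 12 (r = Mul(2, 6) = 12)
Function('l')(D) = Add(-7, D)
Function('s')(j, a) = Mul(a, j)
Function('H')(k, P) = Add(8, Mul(-4, P, k)) (Function('H')(k, P) = Mul(-4, Add(-2, Mul(k, P))) = Mul(-4, Add(-2, Mul(P, k))) = Add(8, Mul(-4, P, k)))
Function('f')(h, p) = Mul(Pow(Add(5, p), -1), Add(h, p)) (Function('f')(h, p) = Mul(Add(h, p), Pow(Add(p, Add(-7, 12)), -1)) = Mul(Add(h, p), Pow(Add(p, 5), -1)) = Mul(Add(h, p), Pow(Add(5, p), -1)) = Mul(Pow(Add(5, p), -1), Add(h, p)))
Mul(Function('f')(Function('s')(7, -1), -16), Function('H')(15, 2)) = Mul(Mul(Pow(Add(5, -16), -1), Add(Mul(-1, 7), -16)), Add(8, Mul(-4, 2, 15))) = Mul(Mul(Pow(-11, -1), Add(-7, -16)), Add(8, -120)) = Mul(Mul(Rational(-1, 11), -23), -112) = Mul(Rational(23, 11), -112) = Rational(-2576, 11)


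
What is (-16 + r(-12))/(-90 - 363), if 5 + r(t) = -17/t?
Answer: 235/5436 ≈ 0.043230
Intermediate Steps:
r(t) = -5 - 17/t
(-16 + r(-12))/(-90 - 363) = (-16 + (-5 - 17/(-12)))/(-90 - 363) = (-16 + (-5 - 17*(-1/12)))/(-453) = (-16 + (-5 + 17/12))*(-1/453) = (-16 - 43/12)*(-1/453) = -235/12*(-1/453) = 235/5436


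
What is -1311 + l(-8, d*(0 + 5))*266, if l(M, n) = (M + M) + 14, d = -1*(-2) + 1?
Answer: -1843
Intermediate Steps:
d = 3 (d = 2 + 1 = 3)
l(M, n) = 14 + 2*M (l(M, n) = 2*M + 14 = 14 + 2*M)
-1311 + l(-8, d*(0 + 5))*266 = -1311 + (14 + 2*(-8))*266 = -1311 + (14 - 16)*266 = -1311 - 2*266 = -1311 - 532 = -1843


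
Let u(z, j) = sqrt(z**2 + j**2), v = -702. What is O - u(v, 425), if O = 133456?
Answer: 133456 - sqrt(673429) ≈ 1.3264e+5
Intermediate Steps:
u(z, j) = sqrt(j**2 + z**2)
O - u(v, 425) = 133456 - sqrt(425**2 + (-702)**2) = 133456 - sqrt(180625 + 492804) = 133456 - sqrt(673429)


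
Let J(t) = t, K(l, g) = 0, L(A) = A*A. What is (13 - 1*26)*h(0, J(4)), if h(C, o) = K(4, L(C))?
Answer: 0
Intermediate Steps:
L(A) = A**2
h(C, o) = 0
(13 - 1*26)*h(0, J(4)) = (13 - 1*26)*0 = (13 - 26)*0 = -13*0 = 0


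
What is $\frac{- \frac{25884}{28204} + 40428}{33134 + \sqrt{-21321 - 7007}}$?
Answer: $\frac{1574148610473}{1290204065414} - \frac{95017119 i \sqrt{7082}}{1290204065414} \approx 1.2201 - 0.0061976 i$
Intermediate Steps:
$\frac{- \frac{25884}{28204} + 40428}{33134 + \sqrt{-21321 - 7007}} = \frac{\left(-25884\right) \frac{1}{28204} + 40428}{33134 + \sqrt{-28328}} = \frac{- \frac{6471}{7051} + 40428}{33134 + 2 i \sqrt{7082}} = \frac{285051357}{7051 \left(33134 + 2 i \sqrt{7082}\right)}$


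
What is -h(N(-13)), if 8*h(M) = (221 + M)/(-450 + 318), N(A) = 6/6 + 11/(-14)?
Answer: 3097/14784 ≈ 0.20948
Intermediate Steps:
N(A) = 3/14 (N(A) = 6*(⅙) + 11*(-1/14) = 1 - 11/14 = 3/14)
h(M) = -221/1056 - M/1056 (h(M) = ((221 + M)/(-450 + 318))/8 = ((221 + M)/(-132))/8 = ((221 + M)*(-1/132))/8 = (-221/132 - M/132)/8 = -221/1056 - M/1056)
-h(N(-13)) = -(-221/1056 - 1/1056*3/14) = -(-221/1056 - 1/4928) = -1*(-3097/14784) = 3097/14784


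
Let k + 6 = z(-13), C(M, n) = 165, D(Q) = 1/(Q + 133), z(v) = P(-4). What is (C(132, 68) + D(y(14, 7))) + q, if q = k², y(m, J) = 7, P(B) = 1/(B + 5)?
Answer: 26601/140 ≈ 190.01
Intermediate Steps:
P(B) = 1/(5 + B)
z(v) = 1 (z(v) = 1/(5 - 4) = 1/1 = 1)
D(Q) = 1/(133 + Q)
k = -5 (k = -6 + 1 = -5)
q = 25 (q = (-5)² = 25)
(C(132, 68) + D(y(14, 7))) + q = (165 + 1/(133 + 7)) + 25 = (165 + 1/140) + 25 = 23101/140 + 25 = 26601/140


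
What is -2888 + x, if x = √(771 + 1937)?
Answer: -2888 + 2*√677 ≈ -2836.0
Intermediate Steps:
x = 2*√677 (x = √2708 = 2*√677 ≈ 52.038)
-2888 + x = -2888 + 2*√677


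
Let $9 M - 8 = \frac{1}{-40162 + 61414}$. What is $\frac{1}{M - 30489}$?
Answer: $- \frac{191268}{5831400035} \approx -3.28 \cdot 10^{-5}$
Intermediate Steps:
$M = \frac{170017}{191268}$ ($M = \frac{8}{9} + \frac{1}{9 \left(-40162 + 61414\right)} = \frac{8}{9} + \frac{1}{9 \cdot 21252} = \frac{8}{9} + \frac{1}{9} \cdot \frac{1}{21252} = \frac{8}{9} + \frac{1}{191268} = \frac{170017}{191268} \approx 0.88889$)
$\frac{1}{M - 30489} = \frac{1}{\frac{170017}{191268} - 30489} = \frac{1}{- \frac{5831400035}{191268}} = - \frac{191268}{5831400035}$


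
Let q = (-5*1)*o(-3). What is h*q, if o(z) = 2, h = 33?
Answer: -330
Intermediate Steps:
q = -10 (q = -5*1*2 = -5*2 = -10)
h*q = 33*(-10) = -330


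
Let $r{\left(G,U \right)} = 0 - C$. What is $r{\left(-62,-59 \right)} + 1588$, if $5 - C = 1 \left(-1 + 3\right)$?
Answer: $1585$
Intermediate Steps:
$C = 3$ ($C = 5 - 1 \left(-1 + 3\right) = 5 - 1 \cdot 2 = 5 - 2 = 3$)
$r{\left(G,U \right)} = -3$ ($r{\left(G,U \right)} = 0 - 3 = -3$)
$r{\left(-62,-59 \right)} + 1588 = -3 + 1588 = 1585$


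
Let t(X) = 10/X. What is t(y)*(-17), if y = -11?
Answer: 170/11 ≈ 15.455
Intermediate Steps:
t(y)*(-17) = (10/(-11))*(-17) = (10*(-1/11))*(-17) = -10/11*(-17) = 170/11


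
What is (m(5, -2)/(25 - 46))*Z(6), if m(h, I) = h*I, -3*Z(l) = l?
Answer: -20/21 ≈ -0.95238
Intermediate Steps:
Z(l) = -l/3
m(h, I) = I*h
(m(5, -2)/(25 - 46))*Z(6) = ((-2*5)/(25 - 46))*(-⅓*6) = -10/(-21)*(-2) = -10*(-1/21)*(-2) = (10/21)*(-2) = -20/21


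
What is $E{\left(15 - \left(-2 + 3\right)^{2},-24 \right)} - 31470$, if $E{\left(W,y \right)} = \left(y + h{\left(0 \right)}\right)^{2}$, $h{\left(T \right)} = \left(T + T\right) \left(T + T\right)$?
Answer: $-30894$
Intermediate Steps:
$h{\left(T \right)} = 4 T^{2}$ ($h{\left(T \right)} = 2 T 2 T = 4 T^{2}$)
$E{\left(W,y \right)} = y^{2}$ ($E{\left(W,y \right)} = \left(y + 4 \cdot 0^{2}\right)^{2} = \left(y + 4 \cdot 0\right)^{2} = \left(y + 0\right)^{2} = y^{2}$)
$E{\left(15 - \left(-2 + 3\right)^{2},-24 \right)} - 31470 = \left(-24\right)^{2} - 31470 = 576 - 31470 = -30894$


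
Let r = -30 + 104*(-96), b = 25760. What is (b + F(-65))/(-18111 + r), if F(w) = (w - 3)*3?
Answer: -25556/28125 ≈ -0.90866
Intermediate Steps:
F(w) = -9 + 3*w (F(w) = (-3 + w)*3 = -9 + 3*w)
r = -10014 (r = -30 - 9984 = -10014)
(b + F(-65))/(-18111 + r) = (25760 + (-9 + 3*(-65)))/(-18111 - 10014) = (25760 + (-9 - 195))/(-28125) = (25760 - 204)*(-1/28125) = 25556*(-1/28125) = -25556/28125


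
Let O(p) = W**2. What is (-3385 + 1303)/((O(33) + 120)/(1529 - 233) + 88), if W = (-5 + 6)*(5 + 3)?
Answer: -337284/14279 ≈ -23.621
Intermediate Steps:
W = 8 (W = 1*8 = 8)
O(p) = 64 (O(p) = 8**2 = 64)
(-3385 + 1303)/((O(33) + 120)/(1529 - 233) + 88) = (-3385 + 1303)/((64 + 120)/(1529 - 233) + 88) = -2082/(184/1296 + 88) = -2082/(184*(1/1296) + 88) = -2082/(23/162 + 88) = -2082/14279/162 = -2082*162/14279 = -337284/14279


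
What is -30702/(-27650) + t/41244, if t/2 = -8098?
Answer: 14615248/20364225 ≈ 0.71769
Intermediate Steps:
t = -16196 (t = 2*(-8098) = -16196)
-30702/(-27650) + t/41244 = -30702/(-27650) - 16196/41244 = -30702*(-1/27650) - 16196*1/41244 = 2193/1975 - 4049/10311 = 14615248/20364225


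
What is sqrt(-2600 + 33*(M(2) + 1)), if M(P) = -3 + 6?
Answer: 2*I*sqrt(617) ≈ 49.679*I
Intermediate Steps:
M(P) = 3
sqrt(-2600 + 33*(M(2) + 1)) = sqrt(-2600 + 33*(3 + 1)) = sqrt(-2600 + 33*4) = sqrt(-2600 + 132) = sqrt(-2468) = 2*I*sqrt(617)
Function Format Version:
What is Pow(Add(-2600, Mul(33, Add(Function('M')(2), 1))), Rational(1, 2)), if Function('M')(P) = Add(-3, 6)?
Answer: Mul(2, I, Pow(617, Rational(1, 2))) ≈ Mul(49.679, I)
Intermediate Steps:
Function('M')(P) = 3
Pow(Add(-2600, Mul(33, Add(Function('M')(2), 1))), Rational(1, 2)) = Pow(Add(-2600, Mul(33, Add(3, 1))), Rational(1, 2)) = Pow(Add(-2600, Mul(33, 4)), Rational(1, 2)) = Pow(Add(-2600, 132), Rational(1, 2)) = Pow(-2468, Rational(1, 2)) = Mul(2, I, Pow(617, Rational(1, 2)))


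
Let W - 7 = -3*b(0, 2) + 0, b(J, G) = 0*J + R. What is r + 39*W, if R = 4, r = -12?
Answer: -207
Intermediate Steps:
b(J, G) = 4 (b(J, G) = 0*J + 4 = 0 + 4 = 4)
W = -5 (W = 7 + (-3*4 + 0) = 7 + (-12 + 0) = 7 - 12 = -5)
r + 39*W = -12 + 39*(-5) = -12 - 195 = -207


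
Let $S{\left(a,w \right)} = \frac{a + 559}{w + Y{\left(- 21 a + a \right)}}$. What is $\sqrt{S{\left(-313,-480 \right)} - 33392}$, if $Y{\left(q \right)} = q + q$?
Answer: $\frac{i \sqrt{302534674085}}{3010} \approx 182.73 i$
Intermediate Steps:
$Y{\left(q \right)} = 2 q$
$S{\left(a,w \right)} = \frac{559 + a}{w - 40 a}$ ($S{\left(a,w \right)} = \frac{a + 559}{w + 2 \left(- 21 a + a\right)} = \frac{559 + a}{w + 2 \left(- 20 a\right)} = \frac{559 + a}{w - 40 a}$)
$\sqrt{S{\left(-313,-480 \right)} - 33392} = \sqrt{\frac{559 - 313}{-480 - -12520} - 33392} = \sqrt{\frac{1}{-480 + 12520} \cdot 246 - 33392} = \sqrt{\frac{1}{12040} \cdot 246 - 33392} = \sqrt{\frac{123}{6020} - 33392} = \sqrt{- \frac{201019717}{6020}} = \frac{i \sqrt{302534674085}}{3010}$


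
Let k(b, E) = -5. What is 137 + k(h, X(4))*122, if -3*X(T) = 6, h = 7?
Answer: -473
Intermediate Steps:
X(T) = -2 (X(T) = -⅓*6 = -2)
137 + k(h, X(4))*122 = 137 - 5*122 = 137 - 610 = -473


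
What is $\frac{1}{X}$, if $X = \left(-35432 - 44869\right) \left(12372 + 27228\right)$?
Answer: $- \frac{1}{3179919600} \approx -3.1447 \cdot 10^{-10}$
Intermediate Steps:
$X = -3179919600$ ($X = \left(-80301\right) 39600 = -3179919600$)
$\frac{1}{X} = \frac{1}{-3179919600} = - \frac{1}{3179919600}$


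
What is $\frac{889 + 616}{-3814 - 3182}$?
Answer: $- \frac{1505}{6996} \approx -0.21512$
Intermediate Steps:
$\frac{889 + 616}{-3814 - 3182} = \frac{1505}{-3814 - 3182} = \frac{1505}{-6996} = 1505 \left(- \frac{1}{6996}\right) = - \frac{1505}{6996}$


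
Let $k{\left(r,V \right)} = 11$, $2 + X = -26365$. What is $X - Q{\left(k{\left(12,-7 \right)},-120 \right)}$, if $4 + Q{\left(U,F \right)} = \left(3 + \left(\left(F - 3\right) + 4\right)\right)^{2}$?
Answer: $-39819$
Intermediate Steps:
$X = -26367$ ($X = -2 - 26365 = -26367$)
$Q{\left(U,F \right)} = -4 + \left(4 + F\right)^{2}$ ($Q{\left(U,F \right)} = -4 + \left(3 + \left(\left(F - 3\right) + 4\right)\right)^{2} = -4 + \left(3 + \left(\left(-3 + F\right) + 4\right)\right)^{2} = -4 + \left(3 + \left(1 + F\right)\right)^{2} = -4 + \left(4 + F\right)^{2}$)
$X - Q{\left(k{\left(12,-7 \right)},-120 \right)} = -26367 - \left(-4 + \left(4 - 120\right)^{2}\right) = -26367 - \left(-4 + \left(-116\right)^{2}\right) = -26367 - \left(-4 + 13456\right) = -26367 - 13452 = -39819$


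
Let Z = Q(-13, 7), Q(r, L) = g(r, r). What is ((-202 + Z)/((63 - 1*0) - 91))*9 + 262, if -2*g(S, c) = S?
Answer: 18191/56 ≈ 324.84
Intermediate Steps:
g(S, c) = -S/2
Q(r, L) = -r/2
Z = 13/2 (Z = -½*(-13) = 13/2 ≈ 6.5000)
((-202 + Z)/((63 - 1*0) - 91))*9 + 262 = ((-202 + 13/2)/((63 - 1*0) - 91))*9 + 262 = -391/(2*((63 + 0) - 91))*9 + 262 = -391/(2*(63 - 91))*9 + 262 = -391/2/(-28)*9 + 262 = -391/2*(-1/28)*9 + 262 = (391/56)*9 + 262 = 3519/56 + 262 = 18191/56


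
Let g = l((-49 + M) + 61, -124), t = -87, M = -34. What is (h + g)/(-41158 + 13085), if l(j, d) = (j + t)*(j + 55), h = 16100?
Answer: -12503/28073 ≈ -0.44537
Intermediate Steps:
l(j, d) = (-87 + j)*(55 + j) (l(j, d) = (j - 87)*(j + 55) = (-87 + j)*(55 + j))
g = -3597 (g = -4785 + ((-49 - 34) + 61)² - 32*((-49 - 34) + 61) = -4785 + (-83 + 61)² - 32*(-83 + 61) = -4785 + (-22)² - 32*(-22) = -4785 + 484 + 704 = -3597)
(h + g)/(-41158 + 13085) = (16100 - 3597)/(-41158 + 13085) = 12503/(-28073) = 12503*(-1/28073) = -12503/28073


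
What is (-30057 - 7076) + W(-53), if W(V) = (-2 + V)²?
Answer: -34108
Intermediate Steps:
(-30057 - 7076) + W(-53) = (-30057 - 7076) + (-2 - 53)² = -37133 + (-55)² = -37133 + 3025 = -34108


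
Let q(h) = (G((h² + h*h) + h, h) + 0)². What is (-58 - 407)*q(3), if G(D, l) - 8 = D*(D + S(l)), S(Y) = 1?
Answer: -102718500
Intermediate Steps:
G(D, l) = 8 + D*(1 + D) (G(D, l) = 8 + D*(D + 1) = 8 + D*(1 + D))
q(h) = (8 + h + (h + 2*h²)² + 2*h²)² (q(h) = ((8 + ((h² + h*h) + h) + ((h² + h*h) + h)²) + 0)² = ((8 + ((h² + h²) + h) + ((h² + h²) + h)²) + 0)² = ((8 + (2*h² + h) + (2*h² + h)²) + 0)² = ((8 + (h + 2*h²) + (h + 2*h²)²) + 0)² = ((8 + h + (h + 2*h²)² + 2*h²) + 0)² = (8 + h + (h + 2*h²)² + 2*h²)²)
(-58 - 407)*q(3) = (-58 - 407)*(8 + 3*(1 + 2*3) + 3²*(1 + 2*3)²)² = -465*(8 + 3*(1 + 6) + 9*(1 + 6)²)² = -465*(8 + 3*7 + 9*7²)² = -465*(8 + 21 + 9*49)² = -465*(8 + 21 + 441)² = -465*470² = -465*220900 = -102718500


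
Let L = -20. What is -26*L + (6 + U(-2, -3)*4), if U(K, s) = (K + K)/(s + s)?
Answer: 1586/3 ≈ 528.67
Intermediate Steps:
U(K, s) = K/s (U(K, s) = (2*K)/((2*s)) = (2*K)*(1/(2*s)) = K/s)
-26*L + (6 + U(-2, -3)*4) = -26*(-20) + (6 - 2/(-3)*4) = 520 + (6 - 2*(-⅓)*4) = 520 + (6 + (⅔)*4) = 520 + (6 + 8/3) = 520 + 26/3 = 1586/3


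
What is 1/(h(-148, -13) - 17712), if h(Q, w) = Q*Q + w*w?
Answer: 1/4361 ≈ 0.00022931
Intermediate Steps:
h(Q, w) = Q² + w²
1/(h(-148, -13) - 17712) = 1/(((-148)² + (-13)²) - 17712) = 1/((21904 + 169) - 17712) = 1/(22073 - 17712) = 1/4361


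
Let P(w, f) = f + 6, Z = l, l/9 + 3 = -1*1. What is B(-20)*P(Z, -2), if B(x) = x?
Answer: -80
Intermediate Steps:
l = -36 (l = -27 + 9*(-1*1) = -27 + 9*(-1) = -27 - 9 = -36)
Z = -36
P(w, f) = 6 + f
B(-20)*P(Z, -2) = -20*(6 - 2) = -20*4 = -80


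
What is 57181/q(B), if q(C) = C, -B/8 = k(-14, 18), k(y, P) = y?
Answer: 57181/112 ≈ 510.54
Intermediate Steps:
B = 112 (B = -8*(-14) = 112)
57181/q(B) = 57181/112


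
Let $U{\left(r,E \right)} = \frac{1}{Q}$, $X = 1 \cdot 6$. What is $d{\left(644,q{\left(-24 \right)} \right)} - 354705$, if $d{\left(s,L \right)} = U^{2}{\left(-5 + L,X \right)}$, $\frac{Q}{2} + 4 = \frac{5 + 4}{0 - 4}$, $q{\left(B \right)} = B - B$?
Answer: $- \frac{221690621}{625} \approx -3.5471 \cdot 10^{5}$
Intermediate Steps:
$X = 6$
$q{\left(B \right)} = 0$
$Q = - \frac{25}{2}$ ($Q = -8 + 2 \frac{5 + 4}{0 - 4} = -8 + 2 \frac{9}{-4} = -8 + 2 \cdot 9 \left(- \frac{1}{4}\right) = -8 + 2 \left(- \frac{9}{4}\right) = -8 - \frac{9}{2} = - \frac{25}{2} \approx -12.5$)
$U{\left(r,E \right)} = - \frac{2}{25}$ ($U{\left(r,E \right)} = \frac{1}{- \frac{25}{2}} = - \frac{2}{25}$)
$d{\left(s,L \right)} = \frac{4}{625}$ ($d{\left(s,L \right)} = \left(- \frac{2}{25}\right)^{2} = \frac{4}{625}$)
$d{\left(644,q{\left(-24 \right)} \right)} - 354705 = \frac{4}{625} - 354705 = - \frac{221690621}{625}$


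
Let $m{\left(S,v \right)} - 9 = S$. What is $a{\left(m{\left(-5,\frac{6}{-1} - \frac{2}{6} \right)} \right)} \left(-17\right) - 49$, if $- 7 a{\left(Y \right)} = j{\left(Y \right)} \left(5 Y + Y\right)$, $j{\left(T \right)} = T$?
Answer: $\frac{1289}{7} \approx 184.14$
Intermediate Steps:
$m{\left(S,v \right)} = 9 + S$
$a{\left(Y \right)} = - \frac{6 Y^{2}}{7}$ ($a{\left(Y \right)} = - \frac{Y \left(5 Y + Y\right)}{7} = - \frac{Y 6 Y}{7} = - \frac{6 Y^{2}}{7}$)
$a{\left(m{\left(-5,\frac{6}{-1} - \frac{2}{6} \right)} \right)} \left(-17\right) - 49 = - \frac{6 \left(9 - 5\right)^{2}}{7} \left(-17\right) - 49 = - \frac{6 \cdot 4^{2}}{7} \left(-17\right) - 49 = \left(- \frac{6}{7}\right) 16 \left(-17\right) - 49 = \left(- \frac{96}{7}\right) \left(-17\right) - 49 = \frac{1632}{7} - 49 = \frac{1289}{7}$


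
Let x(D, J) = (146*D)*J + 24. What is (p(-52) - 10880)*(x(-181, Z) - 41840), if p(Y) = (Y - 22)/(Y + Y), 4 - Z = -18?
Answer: 88137946231/13 ≈ 6.7798e+9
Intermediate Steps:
Z = 22 (Z = 4 - 1*(-18) = 4 + 18 = 22)
p(Y) = (-22 + Y)/(2*Y) (p(Y) = (-22 + Y)/((2*Y)) = (-22 + Y)*(1/(2*Y)) = (-22 + Y)/(2*Y))
x(D, J) = 24 + 146*D*J (x(D, J) = 146*D*J + 24 = 24 + 146*D*J)
(p(-52) - 10880)*(x(-181, Z) - 41840) = ((½)*(-22 - 52)/(-52) - 10880)*((24 + 146*(-181)*22) - 41840) = ((½)*(-1/52)*(-74) - 10880)*((24 - 581372) - 41840) = (37/52 - 10880)*(-581348 - 41840) = -565723/52*(-623188) = 88137946231/13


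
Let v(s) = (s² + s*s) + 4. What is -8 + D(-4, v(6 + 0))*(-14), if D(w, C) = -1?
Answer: 6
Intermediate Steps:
v(s) = 4 + 2*s² (v(s) = (s² + s²) + 4 = 2*s² + 4 = 4 + 2*s²)
-8 + D(-4, v(6 + 0))*(-14) = -8 - 1*(-14) = -8 + 14 = 6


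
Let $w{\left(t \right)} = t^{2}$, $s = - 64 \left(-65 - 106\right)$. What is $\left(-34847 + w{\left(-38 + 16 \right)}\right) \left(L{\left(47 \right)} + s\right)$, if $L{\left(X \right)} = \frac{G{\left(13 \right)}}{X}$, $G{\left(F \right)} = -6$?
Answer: $- \frac{17675021406}{47} \approx -3.7606 \cdot 10^{8}$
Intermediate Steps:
$s = 10944$ ($s = \left(-64\right) \left(-171\right) = 10944$)
$L{\left(X \right)} = - \frac{6}{X}$
$\left(-34847 + w{\left(-38 + 16 \right)}\right) \left(L{\left(47 \right)} + s\right) = \left(-34847 + \left(-38 + 16\right)^{2}\right) \left(- \frac{6}{47} + 10944\right) = \left(-34847 + \left(-22\right)^{2}\right) \left(\left(-6\right) \frac{1}{47} + 10944\right) = \left(-34847 + 484\right) \left(- \frac{6}{47} + 10944\right) = \left(-34363\right) \frac{514362}{47} = - \frac{17675021406}{47}$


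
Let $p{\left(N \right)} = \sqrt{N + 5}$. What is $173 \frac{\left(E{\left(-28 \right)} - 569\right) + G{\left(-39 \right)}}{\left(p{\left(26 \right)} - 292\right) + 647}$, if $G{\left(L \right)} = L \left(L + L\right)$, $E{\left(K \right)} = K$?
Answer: $\frac{50053225}{41998} - \frac{140995 \sqrt{31}}{41998} \approx 1173.1$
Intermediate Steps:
$G{\left(L \right)} = 2 L^{2}$ ($G{\left(L \right)} = L 2 L = 2 L^{2}$)
$p{\left(N \right)} = \sqrt{5 + N}$
$173 \frac{\left(E{\left(-28 \right)} - 569\right) + G{\left(-39 \right)}}{\left(p{\left(26 \right)} - 292\right) + 647} = 173 \frac{\left(-28 - 569\right) + 2 \left(-39\right)^{2}}{\left(\sqrt{5 + 26} - 292\right) + 647} = 173 \frac{\left(-28 - 569\right) + 2 \cdot 1521}{\left(\sqrt{31} - 292\right) + 647} = 173 \frac{-597 + 3042}{\left(-292 + \sqrt{31}\right) + 647} = 173 \frac{2445}{355 + \sqrt{31}} = \frac{422985}{355 + \sqrt{31}}$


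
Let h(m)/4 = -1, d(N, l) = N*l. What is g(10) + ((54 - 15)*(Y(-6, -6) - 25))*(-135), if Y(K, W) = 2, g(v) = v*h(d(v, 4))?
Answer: 121055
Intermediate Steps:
h(m) = -4 (h(m) = 4*(-1) = -4)
g(v) = -4*v (g(v) = v*(-4) = -4*v)
g(10) + ((54 - 15)*(Y(-6, -6) - 25))*(-135) = -4*10 + ((54 - 15)*(2 - 25))*(-135) = -40 + (39*(-23))*(-135) = -40 - 897*(-135) = -40 + 121095 = 121055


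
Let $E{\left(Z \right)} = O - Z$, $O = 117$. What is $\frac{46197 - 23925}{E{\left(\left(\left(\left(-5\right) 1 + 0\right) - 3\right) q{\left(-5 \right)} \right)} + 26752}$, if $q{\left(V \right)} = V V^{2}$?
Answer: $\frac{7424}{8623} \approx 0.86095$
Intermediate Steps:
$q{\left(V \right)} = V^{3}$
$E{\left(Z \right)} = 117 - Z$
$\frac{46197 - 23925}{E{\left(\left(\left(\left(-5\right) 1 + 0\right) - 3\right) q{\left(-5 \right)} \right)} + 26752} = \frac{46197 - 23925}{\left(117 - \left(\left(\left(-5\right) 1 + 0\right) - 3\right) \left(-5\right)^{3}\right) + 26752} = \frac{22272}{\left(117 - \left(\left(-5 + 0\right) - 3\right) \left(-125\right)\right) + 26752} = \frac{22272}{\left(117 - \left(-5 - 3\right) \left(-125\right)\right) + 26752} = \frac{22272}{\left(117 - \left(-8\right) \left(-125\right)\right) + 26752} = \frac{22272}{\left(117 - 1000\right) + 26752} = \frac{22272}{-883 + 26752} = \frac{22272}{25869} = 22272 \cdot \frac{1}{25869} = \frac{7424}{8623}$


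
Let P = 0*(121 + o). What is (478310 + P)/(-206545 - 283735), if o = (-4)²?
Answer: -6833/7004 ≈ -0.97558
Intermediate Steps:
o = 16
P = 0 (P = 0*(121 + 16) = 0*137 = 0)
(478310 + P)/(-206545 - 283735) = (478310 + 0)/(-206545 - 283735) = 478310/(-490280) = 478310*(-1/490280) = -6833/7004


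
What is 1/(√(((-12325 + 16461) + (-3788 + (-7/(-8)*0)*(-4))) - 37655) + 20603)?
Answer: 20603/424520916 - I*√37307/424520916 ≈ 4.8532e-5 - 4.5498e-7*I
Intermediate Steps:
1/(√(((-12325 + 16461) + (-3788 + (-7/(-8)*0)*(-4))) - 37655) + 20603) = 1/(√((4136 + (-3788 + (-7*(-⅛)*0)*(-4))) - 37655) + 20603) = 1/(√((4136 + (-3788 + ((7/8)*0)*(-4))) - 37655) + 20603) = 1/(√((4136 + (-3788 + 0*(-4))) - 37655) + 20603) = 1/(√((4136 + (-3788 + 0)) - 37655) + 20603) = 1/(√((4136 - 3788) - 37655) + 20603) = 1/(√(348 - 37655) + 20603) = 1/(√(-37307) + 20603) = 1/(I*√37307 + 20603) = 1/(20603 + I*√37307)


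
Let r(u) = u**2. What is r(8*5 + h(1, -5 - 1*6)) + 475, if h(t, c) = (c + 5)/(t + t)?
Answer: 1844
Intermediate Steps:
h(t, c) = (5 + c)/(2*t) (h(t, c) = (5 + c)/((2*t)) = (5 + c)*(1/(2*t)) = (5 + c)/(2*t))
r(8*5 + h(1, -5 - 1*6)) + 475 = (8*5 + (1/2)*(5 + (-5 - 1*6))/1)**2 + 475 = (40 + (1/2)*1*(5 + (-5 - 6)))**2 + 475 = (40 + (1/2)*1*(5 - 11))**2 + 475 = (40 + (1/2)*1*(-6))**2 + 475 = (40 - 3)**2 + 475 = 37**2 + 475 = 1369 + 475 = 1844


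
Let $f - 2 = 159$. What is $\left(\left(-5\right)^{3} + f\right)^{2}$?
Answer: $1296$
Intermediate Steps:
$f = 161$ ($f = 2 + 159 = 161$)
$\left(\left(-5\right)^{3} + f\right)^{2} = \left(\left(-5\right)^{3} + 161\right)^{2} = \left(-125 + 161\right)^{2} = 36^{2} = 1296$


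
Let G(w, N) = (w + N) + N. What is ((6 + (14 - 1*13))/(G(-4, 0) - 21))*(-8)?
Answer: 56/25 ≈ 2.2400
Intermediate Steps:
G(w, N) = w + 2*N (G(w, N) = (N + w) + N = w + 2*N)
((6 + (14 - 1*13))/(G(-4, 0) - 21))*(-8) = ((6 + (14 - 1*13))/((-4 + 2*0) - 21))*(-8) = ((6 + (14 - 13))/((-4 + 0) - 21))*(-8) = ((6 + 1)/(-4 - 21))*(-8) = (7/(-25))*(-8) = (7*(-1/25))*(-8) = -7/25*(-8) = 56/25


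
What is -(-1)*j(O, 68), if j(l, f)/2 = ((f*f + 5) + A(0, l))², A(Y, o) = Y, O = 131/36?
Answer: 42855282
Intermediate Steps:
O = 131/36 (O = 131*(1/36) = 131/36 ≈ 3.6389)
j(l, f) = 2*(5 + f²)² (j(l, f) = 2*((f*f + 5) + 0)² = 2*((f² + 5) + 0)² = 2*((5 + f²) + 0)² = 2*(5 + f²)²)
-(-1)*j(O, 68) = -(-1)*2*(5 + 68²)² = -(-1)*2*(5 + 4624)² = -(-1)*2*4629² = -(-1)*2*21427641 = -(-1)*42855282 = -1*(-42855282) = 42855282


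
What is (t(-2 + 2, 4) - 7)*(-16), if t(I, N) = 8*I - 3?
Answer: 160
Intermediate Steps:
t(I, N) = -3 + 8*I
(t(-2 + 2, 4) - 7)*(-16) = ((-3 + 8*(-2 + 2)) - 7)*(-16) = ((-3 + 8*0) - 7)*(-16) = ((-3 + 0) - 7)*(-16) = (-3 - 7)*(-16) = -10*(-16) = 160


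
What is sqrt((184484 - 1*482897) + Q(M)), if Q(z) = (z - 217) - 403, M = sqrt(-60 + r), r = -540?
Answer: sqrt(-299033 + 10*I*sqrt(6)) ≈ 0.022 + 546.84*I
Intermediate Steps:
M = 10*I*sqrt(6) (M = sqrt(-60 - 540) = sqrt(-600) = 10*I*sqrt(6) ≈ 24.495*I)
Q(z) = -620 + z (Q(z) = (-217 + z) - 403 = -620 + z)
sqrt((184484 - 1*482897) + Q(M)) = sqrt((184484 - 1*482897) + (-620 + 10*I*sqrt(6))) = sqrt((184484 - 482897) + (-620 + 10*I*sqrt(6))) = sqrt(-298413 + (-620 + 10*I*sqrt(6))) = sqrt(-299033 + 10*I*sqrt(6))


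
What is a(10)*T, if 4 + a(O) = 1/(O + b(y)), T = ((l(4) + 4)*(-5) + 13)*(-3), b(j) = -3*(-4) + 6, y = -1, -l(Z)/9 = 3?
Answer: 10656/7 ≈ 1522.3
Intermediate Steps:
l(Z) = -27 (l(Z) = -9*3 = -27)
b(j) = 18 (b(j) = 12 + 6 = 18)
T = -384 (T = ((-27 + 4)*(-5) + 13)*(-3) = (-23*(-5) + 13)*(-3) = (115 + 13)*(-3) = 128*(-3) = -384)
a(O) = -4 + 1/(18 + O) (a(O) = -4 + 1/(O + 18) = -4 + 1/(18 + O))
a(10)*T = ((-71 - 4*10)/(18 + 10))*(-384) = ((-71 - 40)/28)*(-384) = ((1/28)*(-111))*(-384) = -111/28*(-384) = 10656/7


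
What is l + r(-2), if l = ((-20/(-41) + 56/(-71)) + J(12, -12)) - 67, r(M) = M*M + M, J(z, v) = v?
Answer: -225023/2911 ≈ -77.301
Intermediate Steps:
r(M) = M + M**2 (r(M) = M**2 + M = M + M**2)
l = -230845/2911 (l = ((-20/(-41) + 56/(-71)) - 12) - 67 = ((-20*(-1/41) + 56*(-1/71)) - 12) - 67 = ((20/41 - 56/71) - 12) - 67 = (-876/2911 - 12) - 67 = -35808/2911 - 67 = -230845/2911 ≈ -79.301)
l + r(-2) = -230845/2911 - 2*(1 - 2) = -230845/2911 - 2*(-1) = -230845/2911 + 2 = -225023/2911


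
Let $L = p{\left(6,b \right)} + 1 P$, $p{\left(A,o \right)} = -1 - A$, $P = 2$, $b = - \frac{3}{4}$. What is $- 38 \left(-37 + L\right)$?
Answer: $1596$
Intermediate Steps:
$b = - \frac{3}{4}$ ($b = \left(-3\right) \frac{1}{4} = - \frac{3}{4} \approx -0.75$)
$L = -5$ ($L = \left(-1 - 6\right) + 1 \cdot 2 = \left(-1 - 6\right) + 2 = -7 + 2 = -5$)
$- 38 \left(-37 + L\right) = - 38 \left(-37 - 5\right) = \left(-38\right) \left(-42\right) = 1596$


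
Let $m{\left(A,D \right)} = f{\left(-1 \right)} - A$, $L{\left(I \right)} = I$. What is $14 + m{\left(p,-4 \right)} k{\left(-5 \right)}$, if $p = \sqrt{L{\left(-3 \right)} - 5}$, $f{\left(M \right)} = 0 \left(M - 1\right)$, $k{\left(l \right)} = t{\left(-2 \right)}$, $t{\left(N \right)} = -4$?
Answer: $14 + 8 i \sqrt{2} \approx 14.0 + 11.314 i$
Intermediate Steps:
$k{\left(l \right)} = -4$
$f{\left(M \right)} = 0$ ($f{\left(M \right)} = 0 \left(-1 + M\right) = 0$)
$p = 2 i \sqrt{2}$ ($p = \sqrt{-3 - 5} = \sqrt{-8} = 2 i \sqrt{2} \approx 2.8284 i$)
$m{\left(A,D \right)} = - A$ ($m{\left(A,D \right)} = 0 - A = - A$)
$14 + m{\left(p,-4 \right)} k{\left(-5 \right)} = 14 + - 2 i \sqrt{2} \left(-4\right) = 14 + 8 i \sqrt{2}$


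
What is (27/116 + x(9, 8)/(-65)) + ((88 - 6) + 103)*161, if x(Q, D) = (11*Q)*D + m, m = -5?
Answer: 224489363/7540 ≈ 29773.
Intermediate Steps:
x(Q, D) = -5 + 11*D*Q (x(Q, D) = (11*Q)*D - 5 = 11*D*Q - 5 = -5 + 11*D*Q)
(27/116 + x(9, 8)/(-65)) + ((88 - 6) + 103)*161 = (27/116 + (-5 + 11*8*9)/(-65)) + ((88 - 6) + 103)*161 = (27*(1/116) + (-5 + 792)*(-1/65)) + (82 + 103)*161 = (27/116 + 787*(-1/65)) + 185*161 = (27/116 - 787/65) + 29785 = -89537/7540 + 29785 = 224489363/7540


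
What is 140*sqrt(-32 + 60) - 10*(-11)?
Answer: 110 + 280*sqrt(7) ≈ 850.81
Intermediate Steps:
140*sqrt(-32 + 60) - 10*(-11) = 140*sqrt(28) + 110 = 140*(2*sqrt(7)) + 110 = 280*sqrt(7) + 110 = 110 + 280*sqrt(7)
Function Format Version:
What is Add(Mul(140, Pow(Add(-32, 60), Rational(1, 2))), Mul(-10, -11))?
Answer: Add(110, Mul(280, Pow(7, Rational(1, 2)))) ≈ 850.81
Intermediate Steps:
Add(Mul(140, Pow(Add(-32, 60), Rational(1, 2))), Mul(-10, -11)) = Add(Mul(140, Pow(28, Rational(1, 2))), 110) = Add(Mul(140, Mul(2, Pow(7, Rational(1, 2)))), 110) = Add(Mul(280, Pow(7, Rational(1, 2))), 110) = Add(110, Mul(280, Pow(7, Rational(1, 2))))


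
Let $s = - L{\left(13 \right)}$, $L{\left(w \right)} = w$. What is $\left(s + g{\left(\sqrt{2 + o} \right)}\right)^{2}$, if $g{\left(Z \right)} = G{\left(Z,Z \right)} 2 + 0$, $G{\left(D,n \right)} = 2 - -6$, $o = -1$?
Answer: $9$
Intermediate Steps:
$G{\left(D,n \right)} = 8$ ($G{\left(D,n \right)} = 2 + 6 = 8$)
$g{\left(Z \right)} = 16$ ($g{\left(Z \right)} = 8 \cdot 2 + 0 = 16 + 0 = 16$)
$s = -13$ ($s = \left(-1\right) 13 = -13$)
$\left(s + g{\left(\sqrt{2 + o} \right)}\right)^{2} = \left(-13 + 16\right)^{2} = 3^{2} = 9$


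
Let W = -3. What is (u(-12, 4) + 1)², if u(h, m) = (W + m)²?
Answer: 4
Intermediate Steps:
u(h, m) = (-3 + m)²
(u(-12, 4) + 1)² = ((-3 + 4)² + 1)² = (1² + 1)² = (1 + 1)² = 2² = 4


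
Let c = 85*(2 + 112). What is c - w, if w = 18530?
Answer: -8840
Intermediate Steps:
c = 9690 (c = 85*114 = 9690)
c - w = 9690 - 1*18530 = 9690 - 18530 = -8840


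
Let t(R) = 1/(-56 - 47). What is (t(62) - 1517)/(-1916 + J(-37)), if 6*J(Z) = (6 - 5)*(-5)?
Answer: 937512/1184603 ≈ 0.79141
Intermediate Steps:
J(Z) = -5/6 (J(Z) = ((6 - 5)*(-5))/6 = (1*(-5))/6 = (1/6)*(-5) = -5/6)
t(R) = -1/103 (t(R) = 1/(-103) = -1/103)
(t(62) - 1517)/(-1916 + J(-37)) = (-1/103 - 1517)/(-1916 - 5/6) = -156252/(103*(-11501/6)) = -156252/103*(-6/11501) = 937512/1184603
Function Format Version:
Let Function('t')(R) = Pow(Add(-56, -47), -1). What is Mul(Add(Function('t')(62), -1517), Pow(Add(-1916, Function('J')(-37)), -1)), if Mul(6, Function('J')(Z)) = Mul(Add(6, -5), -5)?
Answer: Rational(937512, 1184603) ≈ 0.79141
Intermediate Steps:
Function('J')(Z) = Rational(-5, 6) (Function('J')(Z) = Mul(Rational(1, 6), Mul(Add(6, -5), -5)) = Mul(Rational(1, 6), Mul(1, -5)) = Mul(Rational(1, 6), -5) = Rational(-5, 6))
Function('t')(R) = Rational(-1, 103) (Function('t')(R) = Pow(-103, -1) = Rational(-1, 103))
Mul(Add(Function('t')(62), -1517), Pow(Add(-1916, Function('J')(-37)), -1)) = Mul(Add(Rational(-1, 103), -1517), Pow(Add(-1916, Rational(-5, 6)), -1)) = Mul(Rational(-156252, 103), Pow(Rational(-11501, 6), -1)) = Mul(Rational(-156252, 103), Rational(-6, 11501)) = Rational(937512, 1184603)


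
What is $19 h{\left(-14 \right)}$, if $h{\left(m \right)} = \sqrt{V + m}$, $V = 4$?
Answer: $19 i \sqrt{10} \approx 60.083 i$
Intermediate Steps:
$h{\left(m \right)} = \sqrt{4 + m}$
$19 h{\left(-14 \right)} = 19 \sqrt{4 - 14} = 19 \sqrt{-10} = 19 i \sqrt{10}$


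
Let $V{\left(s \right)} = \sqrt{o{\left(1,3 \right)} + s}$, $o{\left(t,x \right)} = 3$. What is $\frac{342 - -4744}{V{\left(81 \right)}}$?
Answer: $\frac{2543 \sqrt{21}}{21} \approx 554.93$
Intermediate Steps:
$V{\left(s \right)} = \sqrt{3 + s}$
$\frac{342 - -4744}{V{\left(81 \right)}} = \frac{342 - -4744}{\sqrt{3 + 81}} = \frac{342 + 4744}{\sqrt{84}} = \frac{5086}{2 \sqrt{21}} = 5086 \frac{\sqrt{21}}{42} = \frac{2543 \sqrt{21}}{21}$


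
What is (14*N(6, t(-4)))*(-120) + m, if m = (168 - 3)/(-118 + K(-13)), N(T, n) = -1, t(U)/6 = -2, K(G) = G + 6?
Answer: 41967/25 ≈ 1678.7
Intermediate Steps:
K(G) = 6 + G
t(U) = -12 (t(U) = 6*(-2) = -12)
m = -33/25 (m = (168 - 3)/(-118 + (6 - 13)) = 165/(-118 - 7) = 165/(-125) = 165*(-1/125) = -33/25 ≈ -1.3200)
(14*N(6, t(-4)))*(-120) + m = (14*(-1))*(-120) - 33/25 = -14*(-120) - 33/25 = 1680 - 33/25 = 41967/25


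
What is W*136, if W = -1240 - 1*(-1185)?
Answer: -7480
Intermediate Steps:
W = -55 (W = -1240 + 1185 = -55)
W*136 = -55*136 = -7480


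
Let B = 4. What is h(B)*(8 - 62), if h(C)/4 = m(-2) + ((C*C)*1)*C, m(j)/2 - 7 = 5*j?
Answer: -12528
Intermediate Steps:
m(j) = 14 + 10*j (m(j) = 14 + 2*(5*j) = 14 + 10*j)
h(C) = -24 + 4*C**3 (h(C) = 4*((14 + 10*(-2)) + ((C*C)*1)*C) = 4*((14 - 20) + (C**2*1)*C) = 4*(-6 + C**2*C) = 4*(-6 + C**3) = -24 + 4*C**3)
h(B)*(8 - 62) = (-24 + 4*4**3)*(8 - 62) = (-24 + 4*64)*(-54) = (-24 + 256)*(-54) = 232*(-54) = -12528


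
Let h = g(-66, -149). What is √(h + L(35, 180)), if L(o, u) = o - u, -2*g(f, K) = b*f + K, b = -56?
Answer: I*√7674/2 ≈ 43.801*I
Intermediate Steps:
g(f, K) = 28*f - K/2 (g(f, K) = -(-56*f + K)/2 = -(K - 56*f)/2 = 28*f - K/2)
h = -3547/2 (h = 28*(-66) - ½*(-149) = -1848 + 149/2 = -3547/2 ≈ -1773.5)
√(h + L(35, 180)) = √(-3547/2 + (35 - 1*180)) = √(-3547/2 + (35 - 180)) = √(-3547/2 - 145) = √(-3837/2) = I*√7674/2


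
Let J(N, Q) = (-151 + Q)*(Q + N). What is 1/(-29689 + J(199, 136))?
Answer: -1/34714 ≈ -2.8807e-5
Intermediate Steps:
J(N, Q) = (-151 + Q)*(N + Q)
1/(-29689 + J(199, 136)) = 1/(-29689 + (136² - 151*199 - 151*136 + 199*136)) = 1/(-29689 + (18496 - 30049 - 20536 + 27064)) = 1/(-29689 - 5025) = 1/(-34714) = -1/34714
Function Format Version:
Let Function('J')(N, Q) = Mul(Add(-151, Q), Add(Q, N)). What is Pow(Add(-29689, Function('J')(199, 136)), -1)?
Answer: Rational(-1, 34714) ≈ -2.8807e-5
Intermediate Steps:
Function('J')(N, Q) = Mul(Add(-151, Q), Add(N, Q))
Pow(Add(-29689, Function('J')(199, 136)), -1) = Pow(Add(-29689, Add(Pow(136, 2), Mul(-151, 199), Mul(-151, 136), Mul(199, 136))), -1) = Pow(Add(-29689, Add(18496, -30049, -20536, 27064)), -1) = Pow(Add(-29689, -5025), -1) = Pow(-34714, -1) = Rational(-1, 34714)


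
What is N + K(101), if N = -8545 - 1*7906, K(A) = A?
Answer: -16350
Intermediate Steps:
N = -16451 (N = -8545 - 7906 = -16451)
N + K(101) = -16451 + 101 = -16350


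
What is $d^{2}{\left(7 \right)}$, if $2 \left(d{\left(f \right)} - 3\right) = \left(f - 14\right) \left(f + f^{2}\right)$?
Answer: $37249$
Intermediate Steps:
$d{\left(f \right)} = 3 + \frac{\left(-14 + f\right) \left(f + f^{2}\right)}{2}$ ($d{\left(f \right)} = 3 + \frac{\left(f - 14\right) \left(f + f^{2}\right)}{2} = 3 + \frac{\left(-14 + f\right) \left(f + f^{2}\right)}{2}$)
$d^{2}{\left(7 \right)} = \left(3 + \frac{7^{3}}{2} - 49 - \frac{13 \cdot 7^{2}}{2}\right)^{2} = \left(3 + \frac{1}{2} \cdot 343 - 49 - \frac{637}{2}\right)^{2} = \left(3 + \frac{343}{2} - 49 - \frac{637}{2}\right)^{2} = \left(-193\right)^{2} = 37249$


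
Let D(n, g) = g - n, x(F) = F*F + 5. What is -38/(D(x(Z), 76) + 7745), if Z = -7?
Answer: -38/7767 ≈ -0.0048925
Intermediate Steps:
x(F) = 5 + F**2 (x(F) = F**2 + 5 = 5 + F**2)
-38/(D(x(Z), 76) + 7745) = -38/((76 - (5 + (-7)**2)) + 7745) = -38/((76 - (5 + 49)) + 7745) = -38/((76 - 1*54) + 7745) = -38/((76 - 54) + 7745) = -38/(22 + 7745) = -38/7767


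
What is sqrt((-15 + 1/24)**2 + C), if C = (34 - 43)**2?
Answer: sqrt(175537)/24 ≈ 17.457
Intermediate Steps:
C = 81 (C = (-9)**2 = 81)
sqrt((-15 + 1/24)**2 + C) = sqrt((-15 + 1/24)**2 + 81) = sqrt((-359/24)**2 + 81) = sqrt(128881/576 + 81) = sqrt(175537/576) = sqrt(175537)/24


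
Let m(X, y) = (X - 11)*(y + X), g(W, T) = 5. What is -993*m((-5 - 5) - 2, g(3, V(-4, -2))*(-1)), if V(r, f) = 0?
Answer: -388263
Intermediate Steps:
m(X, y) = (-11 + X)*(X + y)
-993*m((-5 - 5) - 2, g(3, V(-4, -2))*(-1)) = -993*(((-5 - 5) - 2)² - 11*((-5 - 5) - 2) - 55*(-1) + ((-5 - 5) - 2)*(5*(-1))) = -993*((-10 - 2)² - 11*(-10 - 2) - 11*(-5) + (-10 - 2)*(-5)) = -993*((-12)² - 11*(-12) + 55 - 12*(-5)) = -993*(144 + 132 + 55 + 60) = -993*391 = -388263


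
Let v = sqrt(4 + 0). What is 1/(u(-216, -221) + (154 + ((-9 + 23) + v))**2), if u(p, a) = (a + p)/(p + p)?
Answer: 432/12485237 ≈ 3.4601e-5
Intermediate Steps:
v = 2 (v = sqrt(4) = 2)
u(p, a) = (a + p)/(2*p) (u(p, a) = (a + p)/((2*p)) = (a + p)*(1/(2*p)) = (a + p)/(2*p))
1/(u(-216, -221) + (154 + ((-9 + 23) + v))**2) = 1/((1/2)*(-221 - 216)/(-216) + (154 + ((-9 + 23) + 2))**2) = 1/((1/2)*(-1/216)*(-437) + (154 + (14 + 2))**2) = 1/(437/432 + (154 + 16)**2) = 1/(437/432 + 170**2) = 1/(437/432 + 28900) = 1/(12485237/432) = 432/12485237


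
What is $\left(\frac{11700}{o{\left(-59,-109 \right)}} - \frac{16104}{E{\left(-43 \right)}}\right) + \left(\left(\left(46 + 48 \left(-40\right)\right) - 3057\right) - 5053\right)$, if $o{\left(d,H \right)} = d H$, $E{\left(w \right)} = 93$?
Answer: $- \frac{2024579132}{199361} \approx -10155.0$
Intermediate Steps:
$o{\left(d,H \right)} = H d$
$\left(\frac{11700}{o{\left(-59,-109 \right)}} - \frac{16104}{E{\left(-43 \right)}}\right) + \left(\left(\left(46 + 48 \left(-40\right)\right) - 3057\right) - 5053\right) = \left(\frac{11700}{\left(-109\right) \left(-59\right)} - \frac{16104}{93}\right) + \left(\left(\left(46 + 48 \left(-40\right)\right) - 3057\right) - 5053\right) = \left(\frac{11700}{6431} - \frac{5368}{31}\right) + \left(\left(\left(46 - 1920\right) - 3057\right) - 5053\right) = \left(11700 \cdot \frac{1}{6431} - \frac{5368}{31}\right) - 9984 = \left(\frac{11700}{6431} - \frac{5368}{31}\right) - 9984 = - \frac{34158908}{199361} - 9984 = - \frac{2024579132}{199361}$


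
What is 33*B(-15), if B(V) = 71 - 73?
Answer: -66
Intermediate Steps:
B(V) = -2
33*B(-15) = 33*(-2) = -66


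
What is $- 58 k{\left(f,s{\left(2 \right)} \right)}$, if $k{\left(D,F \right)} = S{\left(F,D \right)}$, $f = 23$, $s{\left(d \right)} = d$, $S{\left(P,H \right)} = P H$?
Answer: $-2668$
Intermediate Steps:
$S{\left(P,H \right)} = H P$
$k{\left(D,F \right)} = D F$
$- 58 k{\left(f,s{\left(2 \right)} \right)} = - 58 \cdot 23 \cdot 2 = \left(-58\right) 46 = -2668$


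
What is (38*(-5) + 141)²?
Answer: 2401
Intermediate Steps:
(38*(-5) + 141)² = (-190 + 141)² = (-49)² = 2401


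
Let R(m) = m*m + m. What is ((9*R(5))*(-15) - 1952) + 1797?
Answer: -4205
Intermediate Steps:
R(m) = m + m**2 (R(m) = m**2 + m = m + m**2)
((9*R(5))*(-15) - 1952) + 1797 = ((9*(5*(1 + 5)))*(-15) - 1952) + 1797 = ((9*(5*6))*(-15) - 1952) + 1797 = ((9*30)*(-15) - 1952) + 1797 = (270*(-15) - 1952) + 1797 = (-4050 - 1952) + 1797 = -6002 + 1797 = -4205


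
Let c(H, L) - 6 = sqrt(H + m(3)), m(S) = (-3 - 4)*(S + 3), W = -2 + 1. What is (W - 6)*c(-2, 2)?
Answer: -42 - 14*I*sqrt(11) ≈ -42.0 - 46.433*I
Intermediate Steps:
W = -1
m(S) = -21 - 7*S (m(S) = -7*(3 + S) = -21 - 7*S)
c(H, L) = 6 + sqrt(-42 + H) (c(H, L) = 6 + sqrt(H + (-21 - 7*3)) = 6 + sqrt(H + (-21 - 21)) = 6 + sqrt(H - 42) = 6 + sqrt(-42 + H))
(W - 6)*c(-2, 2) = (-1 - 6)*(6 + sqrt(-42 - 2)) = -7*(6 + sqrt(-44)) = -7*(6 + 2*I*sqrt(11)) = -42 - 14*I*sqrt(11)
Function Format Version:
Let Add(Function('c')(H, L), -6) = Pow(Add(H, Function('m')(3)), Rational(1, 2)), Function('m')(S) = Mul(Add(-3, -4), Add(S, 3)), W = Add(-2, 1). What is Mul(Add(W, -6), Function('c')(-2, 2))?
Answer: Add(-42, Mul(-14, I, Pow(11, Rational(1, 2)))) ≈ Add(-42.000, Mul(-46.433, I))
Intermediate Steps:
W = -1
Function('m')(S) = Add(-21, Mul(-7, S)) (Function('m')(S) = Mul(-7, Add(3, S)) = Add(-21, Mul(-7, S)))
Function('c')(H, L) = Add(6, Pow(Add(-42, H), Rational(1, 2))) (Function('c')(H, L) = Add(6, Pow(Add(H, Add(-21, Mul(-7, 3))), Rational(1, 2))) = Add(6, Pow(Add(H, Add(-21, -21)), Rational(1, 2))) = Add(6, Pow(Add(H, -42), Rational(1, 2))) = Add(6, Pow(Add(-42, H), Rational(1, 2))))
Mul(Add(W, -6), Function('c')(-2, 2)) = Mul(Add(-1, -6), Add(6, Pow(Add(-42, -2), Rational(1, 2)))) = Mul(-7, Add(6, Pow(-44, Rational(1, 2)))) = Mul(-7, Add(6, Mul(2, I, Pow(11, Rational(1, 2))))) = Add(-42, Mul(-14, I, Pow(11, Rational(1, 2))))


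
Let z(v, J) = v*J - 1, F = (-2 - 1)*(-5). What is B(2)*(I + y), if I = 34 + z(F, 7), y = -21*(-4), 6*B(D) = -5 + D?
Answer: -111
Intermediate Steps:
F = 15 (F = -3*(-5) = 15)
z(v, J) = -1 + J*v (z(v, J) = J*v - 1 = -1 + J*v)
B(D) = -⅚ + D/6 (B(D) = (-5 + D)/6 = -⅚ + D/6)
y = 84
I = 138 (I = 34 + (-1 + 7*15) = 34 + (-1 + 105) = 34 + 104 = 138)
B(2)*(I + y) = (-⅚ + (⅙)*2)*(138 + 84) = (-⅚ + ⅓)*222 = -½*222 = -111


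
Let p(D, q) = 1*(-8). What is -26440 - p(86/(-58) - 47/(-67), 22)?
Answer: -26432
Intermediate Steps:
p(D, q) = -8
-26440 - p(86/(-58) - 47/(-67), 22) = -26440 - 1*(-8) = -26440 + 8 = -26432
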